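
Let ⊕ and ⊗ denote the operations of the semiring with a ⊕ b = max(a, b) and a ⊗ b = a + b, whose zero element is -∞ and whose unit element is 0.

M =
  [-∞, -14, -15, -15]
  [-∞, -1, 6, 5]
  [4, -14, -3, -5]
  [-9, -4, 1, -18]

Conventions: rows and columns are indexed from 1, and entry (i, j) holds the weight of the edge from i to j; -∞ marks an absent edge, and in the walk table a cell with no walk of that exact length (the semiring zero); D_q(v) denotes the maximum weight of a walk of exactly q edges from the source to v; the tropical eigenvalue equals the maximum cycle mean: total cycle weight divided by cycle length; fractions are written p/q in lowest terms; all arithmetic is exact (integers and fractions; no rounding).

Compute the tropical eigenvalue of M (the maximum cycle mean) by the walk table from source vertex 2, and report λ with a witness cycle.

q=0: [-∞, 0, -∞, -∞]
q=1: [-∞, -1, 6, 5]
q=2: [10, 1, 6, 4]
q=3: [10, 0, 7, 6]
q=4: [11, 2, 7, 5]
Optimal cycle mean attained by: cycle 2->4->2, total 5 + (-4), length 2.
Answer: λ = 1/2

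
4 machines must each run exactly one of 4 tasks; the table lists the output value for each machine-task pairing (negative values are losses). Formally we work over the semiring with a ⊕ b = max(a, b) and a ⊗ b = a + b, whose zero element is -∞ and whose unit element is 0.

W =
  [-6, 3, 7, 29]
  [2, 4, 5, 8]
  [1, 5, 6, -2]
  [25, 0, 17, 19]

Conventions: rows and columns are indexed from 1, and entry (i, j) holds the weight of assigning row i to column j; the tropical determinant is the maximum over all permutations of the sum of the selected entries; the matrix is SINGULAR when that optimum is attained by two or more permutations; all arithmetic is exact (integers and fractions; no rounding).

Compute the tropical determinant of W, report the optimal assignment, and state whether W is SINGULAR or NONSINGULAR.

σ = (1, 2, 3, 4): (-6) + 4 + 6 + 19 = 23
σ = (1, 2, 4, 3): (-6) + 4 + (-2) + 17 = 13
σ = (1, 3, 2, 4): (-6) + 5 + 5 + 19 = 23
σ = (1, 3, 4, 2): (-6) + 5 + (-2) + 0 = -3
σ = (1, 4, 2, 3): (-6) + 8 + 5 + 17 = 24
σ = (1, 4, 3, 2): (-6) + 8 + 6 + 0 = 8
σ = (2, 1, 3, 4): 3 + 2 + 6 + 19 = 30
σ = (2, 1, 4, 3): 3 + 2 + (-2) + 17 = 20
σ = (2, 3, 1, 4): 3 + 5 + 1 + 19 = 28
σ = (2, 3, 4, 1): 3 + 5 + (-2) + 25 = 31
σ = (2, 4, 1, 3): 3 + 8 + 1 + 17 = 29
σ = (2, 4, 3, 1): 3 + 8 + 6 + 25 = 42
σ = (3, 1, 2, 4): 7 + 2 + 5 + 19 = 33
σ = (3, 1, 4, 2): 7 + 2 + (-2) + 0 = 7
σ = (3, 2, 1, 4): 7 + 4 + 1 + 19 = 31
σ = (3, 2, 4, 1): 7 + 4 + (-2) + 25 = 34
σ = (3, 4, 1, 2): 7 + 8 + 1 + 0 = 16
σ = (3, 4, 2, 1): 7 + 8 + 5 + 25 = 45
σ = (4, 1, 2, 3): 29 + 2 + 5 + 17 = 53
σ = (4, 1, 3, 2): 29 + 2 + 6 + 0 = 37
σ = (4, 2, 1, 3): 29 + 4 + 1 + 17 = 51
σ = (4, 2, 3, 1): 29 + 4 + 6 + 25 = 64
σ = (4, 3, 1, 2): 29 + 5 + 1 + 0 = 35
σ = (4, 3, 2, 1): 29 + 5 + 5 + 25 = 64
Optimal value attained by: σ = (4, 2, 3, 1).
Answer: det⊕(W) = 64; verdict: SINGULAR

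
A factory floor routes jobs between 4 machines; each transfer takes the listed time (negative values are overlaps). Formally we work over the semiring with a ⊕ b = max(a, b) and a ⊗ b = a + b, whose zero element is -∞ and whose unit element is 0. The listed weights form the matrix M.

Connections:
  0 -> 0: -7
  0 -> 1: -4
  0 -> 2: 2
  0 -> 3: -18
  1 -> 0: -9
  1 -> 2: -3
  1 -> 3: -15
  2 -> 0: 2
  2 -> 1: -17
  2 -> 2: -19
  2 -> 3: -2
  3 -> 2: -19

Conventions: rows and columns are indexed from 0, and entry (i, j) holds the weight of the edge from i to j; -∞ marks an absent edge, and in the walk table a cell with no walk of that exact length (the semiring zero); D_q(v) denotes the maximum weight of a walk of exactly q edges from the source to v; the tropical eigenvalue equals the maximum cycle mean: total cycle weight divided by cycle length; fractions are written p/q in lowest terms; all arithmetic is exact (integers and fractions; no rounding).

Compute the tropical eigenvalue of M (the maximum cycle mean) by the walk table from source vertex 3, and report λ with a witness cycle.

q=0: [-∞, -∞, -∞, 0]
q=1: [-∞, -∞, -19, -∞]
q=2: [-17, -36, -38, -21]
q=3: [-24, -21, -15, -35]
q=4: [-13, -28, -22, -17]
Optimal cycle mean attained by: cycle 0->2->0, total 2 + 2, length 2.
Answer: λ = 2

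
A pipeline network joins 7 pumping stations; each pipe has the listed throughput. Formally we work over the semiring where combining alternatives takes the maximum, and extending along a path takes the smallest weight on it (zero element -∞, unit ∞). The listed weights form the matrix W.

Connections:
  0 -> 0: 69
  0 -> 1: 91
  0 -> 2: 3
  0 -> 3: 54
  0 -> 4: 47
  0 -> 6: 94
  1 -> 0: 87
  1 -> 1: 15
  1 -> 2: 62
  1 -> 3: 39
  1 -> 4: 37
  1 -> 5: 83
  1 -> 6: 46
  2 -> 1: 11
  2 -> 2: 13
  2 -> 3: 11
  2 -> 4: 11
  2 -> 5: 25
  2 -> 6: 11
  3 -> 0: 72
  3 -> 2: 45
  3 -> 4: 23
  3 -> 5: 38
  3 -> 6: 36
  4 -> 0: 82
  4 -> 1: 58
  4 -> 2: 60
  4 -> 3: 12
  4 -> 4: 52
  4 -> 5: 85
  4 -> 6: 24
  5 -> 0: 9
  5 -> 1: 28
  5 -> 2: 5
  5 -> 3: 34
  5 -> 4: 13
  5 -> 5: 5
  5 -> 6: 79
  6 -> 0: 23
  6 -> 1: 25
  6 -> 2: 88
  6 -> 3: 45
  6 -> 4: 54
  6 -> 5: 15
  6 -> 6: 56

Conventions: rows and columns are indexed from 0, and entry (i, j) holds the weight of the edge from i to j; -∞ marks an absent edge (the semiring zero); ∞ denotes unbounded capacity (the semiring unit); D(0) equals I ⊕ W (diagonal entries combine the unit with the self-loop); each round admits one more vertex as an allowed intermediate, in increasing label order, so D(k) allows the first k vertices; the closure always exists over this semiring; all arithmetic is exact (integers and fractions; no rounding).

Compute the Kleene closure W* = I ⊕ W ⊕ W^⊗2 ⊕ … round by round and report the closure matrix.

D(0):
  [∞, 91, 3, 54, 47, -∞, 94]
  [87, ∞, 62, 39, 37, 83, 46]
  [-∞, 11, ∞, 11, 11, 25, 11]
  [72, -∞, 45, ∞, 23, 38, 36]
  [82, 58, 60, 12, ∞, 85, 24]
  [9, 28, 5, 34, 13, ∞, 79]
  [23, 25, 88, 45, 54, 15, ∞]
D(1):
  [∞, 91, 3, 54, 47, -∞, 94]
  [87, ∞, 62, 54, 47, 83, 87]
  [-∞, 11, ∞, 11, 11, 25, 11]
  [72, 72, 45, ∞, 47, 38, 72]
  [82, 82, 60, 54, ∞, 85, 82]
  [9, 28, 5, 34, 13, ∞, 79]
  [23, 25, 88, 45, 54, 15, ∞]
D(2):
  [∞, 91, 62, 54, 47, 83, 94]
  [87, ∞, 62, 54, 47, 83, 87]
  [11, 11, ∞, 11, 11, 25, 11]
  [72, 72, 62, ∞, 47, 72, 72]
  [82, 82, 62, 54, ∞, 85, 82]
  [28, 28, 28, 34, 28, ∞, 79]
  [25, 25, 88, 45, 54, 25, ∞]
D(3):
  [∞, 91, 62, 54, 47, 83, 94]
  [87, ∞, 62, 54, 47, 83, 87]
  [11, 11, ∞, 11, 11, 25, 11]
  [72, 72, 62, ∞, 47, 72, 72]
  [82, 82, 62, 54, ∞, 85, 82]
  [28, 28, 28, 34, 28, ∞, 79]
  [25, 25, 88, 45, 54, 25, ∞]
D(4):
  [∞, 91, 62, 54, 47, 83, 94]
  [87, ∞, 62, 54, 47, 83, 87]
  [11, 11, ∞, 11, 11, 25, 11]
  [72, 72, 62, ∞, 47, 72, 72]
  [82, 82, 62, 54, ∞, 85, 82]
  [34, 34, 34, 34, 34, ∞, 79]
  [45, 45, 88, 45, 54, 45, ∞]
D(5):
  [∞, 91, 62, 54, 47, 83, 94]
  [87, ∞, 62, 54, 47, 83, 87]
  [11, 11, ∞, 11, 11, 25, 11]
  [72, 72, 62, ∞, 47, 72, 72]
  [82, 82, 62, 54, ∞, 85, 82]
  [34, 34, 34, 34, 34, ∞, 79]
  [54, 54, 88, 54, 54, 54, ∞]
D(6):
  [∞, 91, 62, 54, 47, 83, 94]
  [87, ∞, 62, 54, 47, 83, 87]
  [25, 25, ∞, 25, 25, 25, 25]
  [72, 72, 62, ∞, 47, 72, 72]
  [82, 82, 62, 54, ∞, 85, 82]
  [34, 34, 34, 34, 34, ∞, 79]
  [54, 54, 88, 54, 54, 54, ∞]
D(7):
  [∞, 91, 88, 54, 54, 83, 94]
  [87, ∞, 87, 54, 54, 83, 87]
  [25, 25, ∞, 25, 25, 25, 25]
  [72, 72, 72, ∞, 54, 72, 72]
  [82, 82, 82, 54, ∞, 85, 82]
  [54, 54, 79, 54, 54, ∞, 79]
  [54, 54, 88, 54, 54, 54, ∞]
Answer: W* = [[∞, 91, 88, 54, 54, 83, 94], [87, ∞, 87, 54, 54, 83, 87], [25, 25, ∞, 25, 25, 25, 25], [72, 72, 72, ∞, 54, 72, 72], [82, 82, 82, 54, ∞, 85, 82], [54, 54, 79, 54, 54, ∞, 79], [54, 54, 88, 54, 54, 54, ∞]]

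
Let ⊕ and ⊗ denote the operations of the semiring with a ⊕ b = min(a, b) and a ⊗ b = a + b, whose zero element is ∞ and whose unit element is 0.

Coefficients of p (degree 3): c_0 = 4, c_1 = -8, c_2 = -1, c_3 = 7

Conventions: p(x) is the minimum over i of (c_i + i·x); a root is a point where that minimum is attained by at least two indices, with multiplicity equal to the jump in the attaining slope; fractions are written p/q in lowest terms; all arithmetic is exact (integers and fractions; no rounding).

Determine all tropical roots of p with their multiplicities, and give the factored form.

hull edge (i=0, c=4) to (i=1, c=-8): slope -12, span 1
hull edge (i=1, c=-8) to (i=2, c=-1): slope 7, span 1
hull edge (i=2, c=-1) to (i=3, c=7): slope 8, span 1
Factored form: p(x) = 7 ⊗ (x ⊕ (-8)) ⊗ (x ⊕ (-7)) ⊗ (x ⊕ 12)
Answer: roots = -8 (mult 1), -7 (mult 1), 12 (mult 1)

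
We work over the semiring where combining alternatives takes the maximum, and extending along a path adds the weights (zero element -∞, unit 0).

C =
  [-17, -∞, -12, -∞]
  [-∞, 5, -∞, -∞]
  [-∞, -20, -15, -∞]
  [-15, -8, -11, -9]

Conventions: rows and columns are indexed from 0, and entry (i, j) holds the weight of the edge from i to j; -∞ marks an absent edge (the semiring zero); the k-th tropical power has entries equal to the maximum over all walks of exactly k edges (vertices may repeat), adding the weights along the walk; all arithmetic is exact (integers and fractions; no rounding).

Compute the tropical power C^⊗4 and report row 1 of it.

C^⊗2:
  [-34, -32, -27, -∞]
  [-∞, 10, -∞, -∞]
  [-∞, -15, -30, -∞]
  [-24, -3, -20, -18]
C^⊗3:
  [-51, -27, -42, -∞]
  [-∞, 15, -∞, -∞]
  [-∞, -10, -45, -∞]
  [-33, 2, -29, -27]
C^⊗4:
  [-68, -22, -57, -∞]
  [-∞, 20, -∞, -∞]
  [-∞, -5, -60, -∞]
  [-42, 7, -38, -36]
Answer: row 1 of C^⊗4 = [-∞, 20, -∞, -∞]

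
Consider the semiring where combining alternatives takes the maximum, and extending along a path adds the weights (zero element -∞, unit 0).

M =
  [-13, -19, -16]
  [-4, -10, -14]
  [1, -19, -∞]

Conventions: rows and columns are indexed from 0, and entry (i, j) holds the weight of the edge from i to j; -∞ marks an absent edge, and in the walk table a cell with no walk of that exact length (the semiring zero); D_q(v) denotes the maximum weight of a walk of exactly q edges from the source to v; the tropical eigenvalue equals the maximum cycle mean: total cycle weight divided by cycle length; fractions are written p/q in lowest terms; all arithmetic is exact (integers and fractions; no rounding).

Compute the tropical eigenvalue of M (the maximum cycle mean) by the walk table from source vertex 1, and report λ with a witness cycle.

q=0: [-∞, 0, -∞]
q=1: [-4, -10, -14]
q=2: [-13, -20, -20]
q=3: [-19, -30, -29]
Optimal cycle mean attained by: cycle 0->2->0, total (-16) + 1, length 2.
Answer: λ = -15/2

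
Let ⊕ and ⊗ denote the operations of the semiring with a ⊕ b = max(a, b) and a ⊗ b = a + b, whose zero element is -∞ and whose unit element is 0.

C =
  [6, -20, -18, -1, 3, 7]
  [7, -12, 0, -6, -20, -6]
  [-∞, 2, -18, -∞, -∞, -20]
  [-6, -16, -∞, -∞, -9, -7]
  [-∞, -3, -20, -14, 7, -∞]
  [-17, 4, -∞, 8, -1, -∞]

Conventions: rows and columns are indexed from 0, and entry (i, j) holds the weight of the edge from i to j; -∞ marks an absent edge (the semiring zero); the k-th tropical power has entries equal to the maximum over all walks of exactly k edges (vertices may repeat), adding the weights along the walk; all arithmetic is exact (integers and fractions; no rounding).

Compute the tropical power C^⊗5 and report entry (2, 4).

C^⊗2:
  [12, 11, -12, 15, 10, 13]
  [13, 2, -11, 6, 10, 14]
  [9, -10, 2, -4, -18, -4]
  [0, -3, -16, 1, -2, 1]
  [4, 4, -3, -7, 14, -9]
  [11, -4, 4, -2, 6, 1]
C^⊗3:
  [18, 17, 11, 21, 17, 19]
  [19, 18, 2, 22, 17, 20]
  [15, 4, -9, 8, 12, 16]
  [6, 5, -3, 9, 5, 7]
  [11, 11, 4, 3, 21, 11]
  [17, 6, -4, 10, 14, 18]
C^⊗4:
  [24, 23, 17, 27, 24, 25]
  [25, 24, 18, 28, 24, 26]
  [21, 20, 4, 24, 19, 22]
  [12, 11, 5, 15, 12, 13]
  [18, 18, 11, 19, 28, 18]
  [23, 22, 6, 26, 21, 24]
C^⊗5:
  [30, 29, 23, 33, 31, 31]
  [31, 30, 24, 34, 31, 32]
  [27, 26, 20, 30, 26, 28]
  [18, 17, 11, 21, 19, 19]
  [25, 25, 18, 26, 35, 25]
  [29, 28, 22, 32, 28, 30]
Key observation: the optimum is the walk 2->1->0->4->4->4, with weight 2 + 7 + 3 + 7 + 7 = 26.
Optimal value attained by: walk 2->1->0->4->4->4.
Answer: (C^⊗5)[2][4] = 26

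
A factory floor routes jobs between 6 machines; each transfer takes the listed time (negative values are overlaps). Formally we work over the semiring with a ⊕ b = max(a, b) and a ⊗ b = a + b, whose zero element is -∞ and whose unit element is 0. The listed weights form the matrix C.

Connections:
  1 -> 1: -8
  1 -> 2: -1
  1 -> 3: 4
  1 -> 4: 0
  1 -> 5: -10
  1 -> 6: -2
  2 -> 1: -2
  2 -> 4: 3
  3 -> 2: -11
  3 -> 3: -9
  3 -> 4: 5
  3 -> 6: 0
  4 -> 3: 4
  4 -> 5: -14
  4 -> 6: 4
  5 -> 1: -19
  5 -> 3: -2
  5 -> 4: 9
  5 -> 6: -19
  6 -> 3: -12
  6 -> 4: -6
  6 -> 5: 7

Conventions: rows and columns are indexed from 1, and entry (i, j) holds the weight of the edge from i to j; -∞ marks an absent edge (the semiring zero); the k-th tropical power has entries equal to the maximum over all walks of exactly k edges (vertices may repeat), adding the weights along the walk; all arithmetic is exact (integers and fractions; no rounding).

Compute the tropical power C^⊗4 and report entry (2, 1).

C^⊗2:
  [-3, -7, 4, 9, 5, 4]
  [-10, -3, 7, -2, -11, 7]
  [-13, -20, 9, -4, 7, 9]
  [-33, -7, -5, 9, 11, 4]
  [-27, -13, 13, 3, -5, 13]
  [-12, -23, 5, 16, -20, -2]
C^⊗3:
  [-9, -4, 13, 14, 11, 13]
  [-5, -4, 2, 12, 14, 7]
  [-12, -2, 5, 16, 16, 9]
  [-8, -16, 13, 20, 11, 13]
  [-15, 2, 7, 18, 20, 13]
  [-20, -6, 20, 10, 5, 20]
C^⊗4:
  [-6, 2, 18, 20, 20, 18]
  [-5, -6, 16, 23, 14, 16]
  [-3, -6, 20, 25, 16, 20]
  [-8, 2, 24, 20, 20, 24]
  [1, -4, 22, 29, 20, 22]
  [-8, 9, 14, 25, 27, 20]
Key observation: the optimum is the walk 2->4->6->5->1, with weight 3 + 4 + 7 + (-19) = -5.
Optimal value attained by: walk 2->4->6->5->1.
Answer: (C^⊗4)[2][1] = -5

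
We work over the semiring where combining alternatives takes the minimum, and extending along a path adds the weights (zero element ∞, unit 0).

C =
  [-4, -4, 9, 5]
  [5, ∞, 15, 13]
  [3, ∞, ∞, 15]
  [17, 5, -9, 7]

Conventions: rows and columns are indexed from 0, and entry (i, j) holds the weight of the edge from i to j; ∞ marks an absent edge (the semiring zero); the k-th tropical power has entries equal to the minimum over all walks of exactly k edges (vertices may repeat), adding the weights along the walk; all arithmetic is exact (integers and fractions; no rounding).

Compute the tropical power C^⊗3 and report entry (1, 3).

C^⊗2:
  [-8, -8, -4, 1]
  [1, 1, 4, 10]
  [-1, -1, 6, 8]
  [-6, 12, -2, 6]
C^⊗3:
  [-12, -12, -8, -3]
  [-3, -3, 1, 6]
  [-5, -5, -1, 4]
  [-10, -10, -3, -1]
Key observation: the optimum is the walk 1->0->0->3, with weight 5 + (-4) + 5 = 6.
Optimal value attained by: walk 1->0->0->3.
Answer: (C^⊗3)[1][3] = 6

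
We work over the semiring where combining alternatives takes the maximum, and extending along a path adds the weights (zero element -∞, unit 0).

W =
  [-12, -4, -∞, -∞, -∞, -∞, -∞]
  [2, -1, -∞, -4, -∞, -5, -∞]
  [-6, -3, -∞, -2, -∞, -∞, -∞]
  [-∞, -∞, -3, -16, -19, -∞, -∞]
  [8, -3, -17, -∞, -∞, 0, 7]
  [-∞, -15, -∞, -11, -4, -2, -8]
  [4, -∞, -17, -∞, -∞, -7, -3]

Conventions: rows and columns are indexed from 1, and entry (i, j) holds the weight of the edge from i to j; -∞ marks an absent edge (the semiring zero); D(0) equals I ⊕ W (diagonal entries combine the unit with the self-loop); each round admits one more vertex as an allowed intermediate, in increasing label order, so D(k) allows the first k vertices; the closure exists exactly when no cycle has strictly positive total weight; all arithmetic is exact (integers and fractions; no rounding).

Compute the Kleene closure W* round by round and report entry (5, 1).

D(0):
  [0, -4, -∞, -∞, -∞, -∞, -∞]
  [2, 0, -∞, -4, -∞, -5, -∞]
  [-6, -3, 0, -2, -∞, -∞, -∞]
  [-∞, -∞, -3, 0, -19, -∞, -∞]
  [8, -3, -17, -∞, 0, 0, 7]
  [-∞, -15, -∞, -11, -4, 0, -8]
  [4, -∞, -17, -∞, -∞, -7, 0]
D(1):
  [0, -4, -∞, -∞, -∞, -∞, -∞]
  [2, 0, -∞, -4, -∞, -5, -∞]
  [-6, -3, 0, -2, -∞, -∞, -∞]
  [-∞, -∞, -3, 0, -19, -∞, -∞]
  [8, 4, -17, -∞, 0, 0, 7]
  [-∞, -15, -∞, -11, -4, 0, -8]
  [4, 0, -17, -∞, -∞, -7, 0]
D(2):
  [0, -4, -∞, -8, -∞, -9, -∞]
  [2, 0, -∞, -4, -∞, -5, -∞]
  [-1, -3, 0, -2, -∞, -8, -∞]
  [-∞, -∞, -3, 0, -19, -∞, -∞]
  [8, 4, -17, 0, 0, 0, 7]
  [-13, -15, -∞, -11, -4, 0, -8]
  [4, 0, -17, -4, -∞, -5, 0]
D(3):
  [0, -4, -∞, -8, -∞, -9, -∞]
  [2, 0, -∞, -4, -∞, -5, -∞]
  [-1, -3, 0, -2, -∞, -8, -∞]
  [-4, -6, -3, 0, -19, -11, -∞]
  [8, 4, -17, 0, 0, 0, 7]
  [-13, -15, -∞, -11, -4, 0, -8]
  [4, 0, -17, -4, -∞, -5, 0]
D(4):
  [0, -4, -11, -8, -27, -9, -∞]
  [2, 0, -7, -4, -23, -5, -∞]
  [-1, -3, 0, -2, -21, -8, -∞]
  [-4, -6, -3, 0, -19, -11, -∞]
  [8, 4, -3, 0, 0, 0, 7]
  [-13, -15, -14, -11, -4, 0, -8]
  [4, 0, -7, -4, -23, -5, 0]
D(5):
  [0, -4, -11, -8, -27, -9, -20]
  [2, 0, -7, -4, -23, -5, -16]
  [-1, -3, 0, -2, -21, -8, -14]
  [-4, -6, -3, 0, -19, -11, -12]
  [8, 4, -3, 0, 0, 0, 7]
  [4, 0, -7, -4, -4, 0, 3]
  [4, 0, -7, -4, -23, -5, 0]
D(6):
  [0, -4, -11, -8, -13, -9, -6]
  [2, 0, -7, -4, -9, -5, -2]
  [-1, -3, 0, -2, -12, -8, -5]
  [-4, -6, -3, 0, -15, -11, -8]
  [8, 4, -3, 0, 0, 0, 7]
  [4, 0, -7, -4, -4, 0, 3]
  [4, 0, -7, -4, -9, -5, 0]
D(7):
  [0, -4, -11, -8, -13, -9, -6]
  [2, 0, -7, -4, -9, -5, -2]
  [-1, -3, 0, -2, -12, -8, -5]
  [-4, -6, -3, 0, -15, -11, -8]
  [11, 7, 0, 3, 0, 2, 7]
  [7, 3, -4, -1, -4, 0, 3]
  [4, 0, -7, -4, -9, -5, 0]
Answer: W*[5][1] = 11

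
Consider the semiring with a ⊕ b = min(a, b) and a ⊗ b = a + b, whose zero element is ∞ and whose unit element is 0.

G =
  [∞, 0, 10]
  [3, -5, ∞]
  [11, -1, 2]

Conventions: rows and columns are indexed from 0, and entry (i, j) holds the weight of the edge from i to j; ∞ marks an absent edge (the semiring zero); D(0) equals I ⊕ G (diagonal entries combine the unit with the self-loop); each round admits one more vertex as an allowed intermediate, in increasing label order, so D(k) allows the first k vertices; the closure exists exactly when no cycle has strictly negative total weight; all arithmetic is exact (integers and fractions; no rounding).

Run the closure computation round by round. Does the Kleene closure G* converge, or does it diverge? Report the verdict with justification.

Detection: at round 0, diagonal entry (1, 1) turns strictly negative.
Key observation: the cycle 1->1 has total weight (-5), which is strictly negative.
Answer: DIVERGES — negative cycle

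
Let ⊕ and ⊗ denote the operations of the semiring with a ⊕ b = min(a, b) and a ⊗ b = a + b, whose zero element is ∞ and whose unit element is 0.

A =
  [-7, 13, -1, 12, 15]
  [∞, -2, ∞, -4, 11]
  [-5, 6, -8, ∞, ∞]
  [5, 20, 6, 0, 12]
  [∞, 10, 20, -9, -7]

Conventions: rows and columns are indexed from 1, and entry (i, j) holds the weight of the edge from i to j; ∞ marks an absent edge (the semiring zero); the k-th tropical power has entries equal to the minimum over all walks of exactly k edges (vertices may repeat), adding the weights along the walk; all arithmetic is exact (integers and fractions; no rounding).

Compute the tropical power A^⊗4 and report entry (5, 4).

A^⊗2:
  [-14, 5, -9, 5, 8]
  [1, -4, 2, -6, 4]
  [-13, -2, -16, 2, 10]
  [-2, 12, -2, 0, 5]
  [-4, 3, -3, -16, -14]
A^⊗3:
  [-21, -3, -17, -2, 1]
  [-6, -6, -6, -8, -3]
  [-21, -10, -24, -6, 2]
  [-9, 4, -10, -4, -2]
  [-11, -4, -11, -23, -21]
A^⊗4:
  [-28, -11, -25, -9, -6]
  [-13, -8, -14, -12, -10]
  [-29, -18, -32, -14, -6]
  [-16, -4, -18, -11, -9]
  [-18, -11, -19, -30, -28]
Key observation: the optimum is the walk 5->5->5->5->4, with weight (-7) + (-7) + (-7) + (-9) = -30.
Optimal value attained by: walk 5->5->5->5->4.
Answer: (A^⊗4)[5][4] = -30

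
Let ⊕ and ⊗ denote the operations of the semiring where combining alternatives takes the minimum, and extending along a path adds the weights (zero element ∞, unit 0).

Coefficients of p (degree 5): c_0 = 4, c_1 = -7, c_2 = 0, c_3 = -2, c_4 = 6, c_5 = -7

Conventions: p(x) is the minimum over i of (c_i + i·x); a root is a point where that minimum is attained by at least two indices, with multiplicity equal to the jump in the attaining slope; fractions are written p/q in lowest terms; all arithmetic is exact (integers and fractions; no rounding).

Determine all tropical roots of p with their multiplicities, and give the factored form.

hull edge (i=0, c=4) to (i=1, c=-7): slope -11, span 1
hull edge (i=1, c=-7) to (i=5, c=-7): slope 0, span 4
Factored form: p(x) = -7 ⊗ (x ⊕ 0) ⊗ (x ⊕ 0) ⊗ (x ⊕ 0) ⊗ (x ⊕ 0) ⊗ (x ⊕ 11)
Answer: roots = 0 (mult 4), 11 (mult 1)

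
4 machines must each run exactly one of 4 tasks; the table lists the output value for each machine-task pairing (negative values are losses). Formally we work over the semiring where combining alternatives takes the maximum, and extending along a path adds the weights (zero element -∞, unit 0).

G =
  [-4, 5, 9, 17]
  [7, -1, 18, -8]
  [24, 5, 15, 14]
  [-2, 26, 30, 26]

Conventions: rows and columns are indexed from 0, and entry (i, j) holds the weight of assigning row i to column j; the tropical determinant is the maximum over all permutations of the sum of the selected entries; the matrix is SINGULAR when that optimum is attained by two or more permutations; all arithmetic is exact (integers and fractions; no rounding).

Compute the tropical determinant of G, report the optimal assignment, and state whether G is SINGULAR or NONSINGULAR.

σ = (0, 1, 2, 3): (-4) + (-1) + 15 + 26 = 36
σ = (0, 1, 3, 2): (-4) + (-1) + 14 + 30 = 39
σ = (0, 2, 1, 3): (-4) + 18 + 5 + 26 = 45
σ = (0, 2, 3, 1): (-4) + 18 + 14 + 26 = 54
σ = (0, 3, 1, 2): (-4) + (-8) + 5 + 30 = 23
σ = (0, 3, 2, 1): (-4) + (-8) + 15 + 26 = 29
σ = (1, 0, 2, 3): 5 + 7 + 15 + 26 = 53
σ = (1, 0, 3, 2): 5 + 7 + 14 + 30 = 56
σ = (1, 2, 0, 3): 5 + 18 + 24 + 26 = 73
σ = (1, 2, 3, 0): 5 + 18 + 14 + (-2) = 35
σ = (1, 3, 0, 2): 5 + (-8) + 24 + 30 = 51
σ = (1, 3, 2, 0): 5 + (-8) + 15 + (-2) = 10
σ = (2, 0, 1, 3): 9 + 7 + 5 + 26 = 47
σ = (2, 0, 3, 1): 9 + 7 + 14 + 26 = 56
σ = (2, 1, 0, 3): 9 + (-1) + 24 + 26 = 58
σ = (2, 1, 3, 0): 9 + (-1) + 14 + (-2) = 20
σ = (2, 3, 0, 1): 9 + (-8) + 24 + 26 = 51
σ = (2, 3, 1, 0): 9 + (-8) + 5 + (-2) = 4
σ = (3, 0, 1, 2): 17 + 7 + 5 + 30 = 59
σ = (3, 0, 2, 1): 17 + 7 + 15 + 26 = 65
σ = (3, 1, 0, 2): 17 + (-1) + 24 + 30 = 70
σ = (3, 1, 2, 0): 17 + (-1) + 15 + (-2) = 29
σ = (3, 2, 0, 1): 17 + 18 + 24 + 26 = 85
σ = (3, 2, 1, 0): 17 + 18 + 5 + (-2) = 38
Optimal value attained by: σ = (3, 2, 0, 1).
Answer: det⊕(G) = 85; verdict: NONSINGULAR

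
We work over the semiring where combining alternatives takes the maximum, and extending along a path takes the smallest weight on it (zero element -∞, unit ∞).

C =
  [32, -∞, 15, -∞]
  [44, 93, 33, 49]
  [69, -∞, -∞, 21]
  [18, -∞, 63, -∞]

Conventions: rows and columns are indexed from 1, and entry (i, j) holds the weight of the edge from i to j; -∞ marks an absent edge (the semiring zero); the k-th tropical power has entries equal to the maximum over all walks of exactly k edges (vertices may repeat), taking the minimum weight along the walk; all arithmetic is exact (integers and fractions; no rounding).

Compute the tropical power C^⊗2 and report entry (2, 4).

C^⊗2:
  [32, -∞, 15, 15]
  [44, 93, 49, 49]
  [32, -∞, 21, -∞]
  [63, -∞, 15, 21]
Key observation: the optimum is the walk 2->2->4, with weight 93 min 49 = 49.
Optimal value attained by: walk 2->2->4.
Answer: (C^⊗2)[2][4] = 49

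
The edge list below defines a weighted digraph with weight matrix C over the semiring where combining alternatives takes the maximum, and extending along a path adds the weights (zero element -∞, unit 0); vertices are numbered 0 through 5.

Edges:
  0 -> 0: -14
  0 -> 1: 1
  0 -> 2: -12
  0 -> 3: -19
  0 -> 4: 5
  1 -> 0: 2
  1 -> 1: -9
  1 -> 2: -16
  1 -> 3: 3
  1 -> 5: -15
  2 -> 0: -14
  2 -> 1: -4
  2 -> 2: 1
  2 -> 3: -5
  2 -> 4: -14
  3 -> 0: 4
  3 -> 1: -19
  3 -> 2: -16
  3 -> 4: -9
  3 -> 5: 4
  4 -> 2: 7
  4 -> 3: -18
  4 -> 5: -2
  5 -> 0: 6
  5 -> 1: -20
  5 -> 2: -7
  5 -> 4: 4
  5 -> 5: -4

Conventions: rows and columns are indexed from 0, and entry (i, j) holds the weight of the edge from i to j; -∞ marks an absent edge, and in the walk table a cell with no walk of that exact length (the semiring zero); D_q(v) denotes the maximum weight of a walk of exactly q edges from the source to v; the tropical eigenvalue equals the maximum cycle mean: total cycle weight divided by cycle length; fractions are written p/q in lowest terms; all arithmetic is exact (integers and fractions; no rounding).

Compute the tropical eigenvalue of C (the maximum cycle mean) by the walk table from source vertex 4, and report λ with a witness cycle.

q=0: [-∞, -∞, -∞, -∞, 0, -∞]
q=1: [-∞, -∞, 7, -18, -∞, -2]
q=2: [4, 3, 8, 2, 2, -6]
q=3: [6, 5, 9, 6, 9, 6]
q=4: [12, 7, 16, 8, 11, 10]
q=5: [16, 13, 18, 11, 17, 12]
q=6: [18, 17, 24, 16, 21, 15]
Optimal cycle mean attained by: cycle 0->1->3->5->0, total 1 + 3 + 4 + 6, length 4.
Answer: λ = 7/2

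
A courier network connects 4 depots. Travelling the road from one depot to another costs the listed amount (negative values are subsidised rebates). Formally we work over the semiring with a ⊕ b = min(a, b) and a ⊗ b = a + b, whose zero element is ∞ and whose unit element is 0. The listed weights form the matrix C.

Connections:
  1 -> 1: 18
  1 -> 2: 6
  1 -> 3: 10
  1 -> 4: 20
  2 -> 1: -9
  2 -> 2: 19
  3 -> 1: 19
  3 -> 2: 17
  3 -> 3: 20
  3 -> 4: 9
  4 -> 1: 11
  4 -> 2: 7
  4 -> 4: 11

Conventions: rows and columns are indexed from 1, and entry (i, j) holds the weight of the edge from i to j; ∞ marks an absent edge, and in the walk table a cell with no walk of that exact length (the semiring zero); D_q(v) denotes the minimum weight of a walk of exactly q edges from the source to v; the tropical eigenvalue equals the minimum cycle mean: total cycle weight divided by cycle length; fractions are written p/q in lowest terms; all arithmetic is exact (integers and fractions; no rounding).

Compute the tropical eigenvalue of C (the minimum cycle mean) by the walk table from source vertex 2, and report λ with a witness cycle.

q=0: [∞, 0, ∞, ∞]
q=1: [-9, 19, ∞, ∞]
q=2: [9, -3, 1, 11]
q=3: [-12, 15, 19, 10]
q=4: [6, -6, -2, 8]
Optimal cycle mean attained by: cycle 1->2->1, total 6 + (-9), length 2.
Answer: λ = -3/2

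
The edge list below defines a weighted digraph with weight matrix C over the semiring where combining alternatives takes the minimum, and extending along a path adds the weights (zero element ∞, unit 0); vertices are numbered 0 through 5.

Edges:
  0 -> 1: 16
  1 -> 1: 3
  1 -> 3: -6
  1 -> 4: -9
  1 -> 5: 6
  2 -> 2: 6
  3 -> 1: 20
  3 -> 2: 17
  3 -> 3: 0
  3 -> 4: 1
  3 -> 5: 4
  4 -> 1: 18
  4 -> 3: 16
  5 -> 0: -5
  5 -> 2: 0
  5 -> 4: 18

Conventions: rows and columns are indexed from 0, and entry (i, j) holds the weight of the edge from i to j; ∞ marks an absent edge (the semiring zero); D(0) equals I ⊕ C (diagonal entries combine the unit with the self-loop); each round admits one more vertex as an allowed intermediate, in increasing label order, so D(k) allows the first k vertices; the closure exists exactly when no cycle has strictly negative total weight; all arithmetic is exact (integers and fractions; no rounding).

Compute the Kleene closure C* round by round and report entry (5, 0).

D(0):
  [0, 16, ∞, ∞, ∞, ∞]
  [∞, 0, ∞, -6, -9, 6]
  [∞, ∞, 0, ∞, ∞, ∞]
  [∞, 20, 17, 0, 1, 4]
  [∞, 18, ∞, 16, 0, ∞]
  [-5, ∞, 0, ∞, 18, 0]
D(1):
  [0, 16, ∞, ∞, ∞, ∞]
  [∞, 0, ∞, -6, -9, 6]
  [∞, ∞, 0, ∞, ∞, ∞]
  [∞, 20, 17, 0, 1, 4]
  [∞, 18, ∞, 16, 0, ∞]
  [-5, 11, 0, ∞, 18, 0]
D(2):
  [0, 16, ∞, 10, 7, 22]
  [∞, 0, ∞, -6, -9, 6]
  [∞, ∞, 0, ∞, ∞, ∞]
  [∞, 20, 17, 0, 1, 4]
  [∞, 18, ∞, 12, 0, 24]
  [-5, 11, 0, 5, 2, 0]
D(3):
  [0, 16, ∞, 10, 7, 22]
  [∞, 0, ∞, -6, -9, 6]
  [∞, ∞, 0, ∞, ∞, ∞]
  [∞, 20, 17, 0, 1, 4]
  [∞, 18, ∞, 12, 0, 24]
  [-5, 11, 0, 5, 2, 0]
D(4):
  [0, 16, 27, 10, 7, 14]
  [∞, 0, 11, -6, -9, -2]
  [∞, ∞, 0, ∞, ∞, ∞]
  [∞, 20, 17, 0, 1, 4]
  [∞, 18, 29, 12, 0, 16]
  [-5, 11, 0, 5, 2, 0]
D(5):
  [0, 16, 27, 10, 7, 14]
  [∞, 0, 11, -6, -9, -2]
  [∞, ∞, 0, ∞, ∞, ∞]
  [∞, 19, 17, 0, 1, 4]
  [∞, 18, 29, 12, 0, 16]
  [-5, 11, 0, 5, 2, 0]
D(6):
  [0, 16, 14, 10, 7, 14]
  [-7, 0, -2, -6, -9, -2]
  [∞, ∞, 0, ∞, ∞, ∞]
  [-1, 15, 4, 0, 1, 4]
  [11, 18, 16, 12, 0, 16]
  [-5, 11, 0, 5, 2, 0]
Answer: C*[5][0] = -5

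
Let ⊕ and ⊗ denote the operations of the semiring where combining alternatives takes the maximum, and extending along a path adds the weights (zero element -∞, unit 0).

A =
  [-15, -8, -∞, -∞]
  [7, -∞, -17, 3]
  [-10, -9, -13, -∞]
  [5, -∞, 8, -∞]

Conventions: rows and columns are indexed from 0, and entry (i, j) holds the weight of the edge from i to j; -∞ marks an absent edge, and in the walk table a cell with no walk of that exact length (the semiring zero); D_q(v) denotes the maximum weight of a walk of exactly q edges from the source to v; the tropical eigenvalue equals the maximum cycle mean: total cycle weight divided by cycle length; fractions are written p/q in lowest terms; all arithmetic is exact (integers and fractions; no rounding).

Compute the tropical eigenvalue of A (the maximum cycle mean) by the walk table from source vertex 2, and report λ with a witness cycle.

q=0: [-∞, -∞, 0, -∞]
q=1: [-10, -9, -13, -∞]
q=2: [-2, -18, -26, -6]
q=3: [-1, -10, 2, -15]
q=4: [-3, -7, -7, -7]
Optimal cycle mean attained by: cycle 1->3->2->1, total 3 + 8 + (-9), length 3.
Answer: λ = 2/3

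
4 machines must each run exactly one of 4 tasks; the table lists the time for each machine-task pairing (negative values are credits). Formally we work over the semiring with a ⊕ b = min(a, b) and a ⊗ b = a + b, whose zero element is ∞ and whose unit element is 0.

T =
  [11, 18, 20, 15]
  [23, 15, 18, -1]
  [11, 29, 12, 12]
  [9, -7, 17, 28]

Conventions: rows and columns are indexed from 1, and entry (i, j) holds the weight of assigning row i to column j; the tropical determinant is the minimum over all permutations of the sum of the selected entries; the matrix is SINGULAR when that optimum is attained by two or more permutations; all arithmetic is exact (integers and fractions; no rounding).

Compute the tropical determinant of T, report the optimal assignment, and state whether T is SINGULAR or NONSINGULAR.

σ = (1, 2, 3, 4): 11 + 15 + 12 + 28 = 66
σ = (1, 2, 4, 3): 11 + 15 + 12 + 17 = 55
σ = (1, 3, 2, 4): 11 + 18 + 29 + 28 = 86
σ = (1, 3, 4, 2): 11 + 18 + 12 + (-7) = 34
σ = (1, 4, 2, 3): 11 + (-1) + 29 + 17 = 56
σ = (1, 4, 3, 2): 11 + (-1) + 12 + (-7) = 15
σ = (2, 1, 3, 4): 18 + 23 + 12 + 28 = 81
σ = (2, 1, 4, 3): 18 + 23 + 12 + 17 = 70
σ = (2, 3, 1, 4): 18 + 18 + 11 + 28 = 75
σ = (2, 3, 4, 1): 18 + 18 + 12 + 9 = 57
σ = (2, 4, 1, 3): 18 + (-1) + 11 + 17 = 45
σ = (2, 4, 3, 1): 18 + (-1) + 12 + 9 = 38
σ = (3, 1, 2, 4): 20 + 23 + 29 + 28 = 100
σ = (3, 1, 4, 2): 20 + 23 + 12 + (-7) = 48
σ = (3, 2, 1, 4): 20 + 15 + 11 + 28 = 74
σ = (3, 2, 4, 1): 20 + 15 + 12 + 9 = 56
σ = (3, 4, 1, 2): 20 + (-1) + 11 + (-7) = 23
σ = (3, 4, 2, 1): 20 + (-1) + 29 + 9 = 57
σ = (4, 1, 2, 3): 15 + 23 + 29 + 17 = 84
σ = (4, 1, 3, 2): 15 + 23 + 12 + (-7) = 43
σ = (4, 2, 1, 3): 15 + 15 + 11 + 17 = 58
σ = (4, 2, 3, 1): 15 + 15 + 12 + 9 = 51
σ = (4, 3, 1, 2): 15 + 18 + 11 + (-7) = 37
σ = (4, 3, 2, 1): 15 + 18 + 29 + 9 = 71
Optimal value attained by: σ = (1, 4, 3, 2).
Answer: det⊕(T) = 15; verdict: NONSINGULAR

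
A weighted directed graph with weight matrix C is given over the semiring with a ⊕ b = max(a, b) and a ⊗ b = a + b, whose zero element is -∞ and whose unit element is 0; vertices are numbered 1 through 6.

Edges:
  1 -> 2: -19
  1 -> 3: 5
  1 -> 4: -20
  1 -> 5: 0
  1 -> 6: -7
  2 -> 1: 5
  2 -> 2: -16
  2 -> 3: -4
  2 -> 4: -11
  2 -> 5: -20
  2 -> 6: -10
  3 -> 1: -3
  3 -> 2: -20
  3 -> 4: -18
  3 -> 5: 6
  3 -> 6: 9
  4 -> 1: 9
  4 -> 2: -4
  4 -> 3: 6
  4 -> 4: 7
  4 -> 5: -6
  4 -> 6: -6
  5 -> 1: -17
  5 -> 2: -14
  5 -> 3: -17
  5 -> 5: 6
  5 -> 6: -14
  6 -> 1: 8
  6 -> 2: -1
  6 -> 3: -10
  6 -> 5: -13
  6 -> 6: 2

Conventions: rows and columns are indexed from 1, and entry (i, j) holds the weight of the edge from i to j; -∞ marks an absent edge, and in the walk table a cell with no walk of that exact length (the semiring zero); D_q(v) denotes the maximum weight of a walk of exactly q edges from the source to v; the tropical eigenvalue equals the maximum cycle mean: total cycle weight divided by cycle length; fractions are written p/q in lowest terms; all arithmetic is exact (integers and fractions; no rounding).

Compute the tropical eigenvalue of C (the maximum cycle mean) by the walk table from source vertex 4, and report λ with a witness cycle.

q=0: [-∞, -∞, -∞, 0, -∞, -∞]
q=1: [9, -4, 6, 7, -6, -6]
q=2: [16, 3, 14, 14, 12, 15]
q=3: [23, 14, 21, 21, 20, 23]
q=4: [31, 22, 28, 28, 27, 30]
q=5: [38, 29, 36, 35, 34, 37]
q=6: [45, 36, 43, 42, 42, 45]
Optimal cycle mean attained by: cycle 1->3->6->1, total 5 + 9 + 8, length 3.
Answer: λ = 22/3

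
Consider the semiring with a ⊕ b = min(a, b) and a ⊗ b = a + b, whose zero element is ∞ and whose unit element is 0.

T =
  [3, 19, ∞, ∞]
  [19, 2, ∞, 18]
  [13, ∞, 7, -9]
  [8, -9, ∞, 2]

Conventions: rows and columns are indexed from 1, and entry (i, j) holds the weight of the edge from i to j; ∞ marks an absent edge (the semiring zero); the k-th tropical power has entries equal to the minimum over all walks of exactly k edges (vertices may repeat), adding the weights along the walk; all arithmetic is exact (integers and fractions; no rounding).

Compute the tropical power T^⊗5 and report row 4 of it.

T^⊗2:
  [6, 21, ∞, 37]
  [21, 4, ∞, 20]
  [-1, -18, 14, -7]
  [10, -7, ∞, 4]
T^⊗3:
  [9, 23, ∞, 39]
  [23, 6, ∞, 22]
  [1, -16, 21, -5]
  [12, -5, ∞, 6]
T^⊗4:
  [12, 25, ∞, 41]
  [25, 8, ∞, 24]
  [3, -14, 28, -3]
  [14, -3, ∞, 8]
T^⊗5:
  [15, 27, ∞, 43]
  [27, 10, ∞, 26]
  [5, -12, 35, -1]
  [16, -1, ∞, 10]
Answer: row 4 of T^⊗5 = [16, -1, ∞, 10]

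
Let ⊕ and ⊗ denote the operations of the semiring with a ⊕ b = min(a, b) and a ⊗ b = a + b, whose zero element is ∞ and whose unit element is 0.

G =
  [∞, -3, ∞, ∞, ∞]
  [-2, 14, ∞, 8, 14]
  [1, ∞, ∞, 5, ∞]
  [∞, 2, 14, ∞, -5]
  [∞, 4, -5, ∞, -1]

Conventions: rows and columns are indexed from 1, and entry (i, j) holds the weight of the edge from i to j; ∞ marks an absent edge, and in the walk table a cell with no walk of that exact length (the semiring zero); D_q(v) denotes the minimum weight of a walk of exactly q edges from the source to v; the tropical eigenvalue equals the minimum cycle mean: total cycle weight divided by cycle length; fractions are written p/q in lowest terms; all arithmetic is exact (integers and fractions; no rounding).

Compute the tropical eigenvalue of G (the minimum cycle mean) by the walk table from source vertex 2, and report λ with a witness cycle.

q=0: [∞, 0, ∞, ∞, ∞]
q=1: [-2, 14, ∞, 8, 14]
q=2: [12, -5, 9, 22, 3]
q=3: [-7, 7, -2, 3, 2]
q=4: [-1, -10, -3, 3, -2]
q=5: [-12, -4, -7, -2, -3]
Optimal cycle mean attained by: cycle 1->2->1, total (-3) + (-2), length 2.
Answer: λ = -5/2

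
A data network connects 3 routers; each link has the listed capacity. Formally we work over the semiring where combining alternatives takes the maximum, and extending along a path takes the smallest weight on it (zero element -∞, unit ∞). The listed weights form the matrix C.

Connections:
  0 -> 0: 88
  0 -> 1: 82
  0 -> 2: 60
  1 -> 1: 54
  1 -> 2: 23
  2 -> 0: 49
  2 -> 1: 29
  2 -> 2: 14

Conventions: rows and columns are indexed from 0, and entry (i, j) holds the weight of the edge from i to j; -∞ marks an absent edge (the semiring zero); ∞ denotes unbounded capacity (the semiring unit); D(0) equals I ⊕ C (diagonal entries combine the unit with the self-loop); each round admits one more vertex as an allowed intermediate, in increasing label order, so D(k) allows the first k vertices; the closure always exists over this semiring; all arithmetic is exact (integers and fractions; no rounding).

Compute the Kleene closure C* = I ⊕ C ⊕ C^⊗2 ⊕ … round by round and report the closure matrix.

D(0):
  [∞, 82, 60]
  [-∞, ∞, 23]
  [49, 29, ∞]
D(1):
  [∞, 82, 60]
  [-∞, ∞, 23]
  [49, 49, ∞]
D(2):
  [∞, 82, 60]
  [-∞, ∞, 23]
  [49, 49, ∞]
D(3):
  [∞, 82, 60]
  [23, ∞, 23]
  [49, 49, ∞]
Answer: C* = [[∞, 82, 60], [23, ∞, 23], [49, 49, ∞]]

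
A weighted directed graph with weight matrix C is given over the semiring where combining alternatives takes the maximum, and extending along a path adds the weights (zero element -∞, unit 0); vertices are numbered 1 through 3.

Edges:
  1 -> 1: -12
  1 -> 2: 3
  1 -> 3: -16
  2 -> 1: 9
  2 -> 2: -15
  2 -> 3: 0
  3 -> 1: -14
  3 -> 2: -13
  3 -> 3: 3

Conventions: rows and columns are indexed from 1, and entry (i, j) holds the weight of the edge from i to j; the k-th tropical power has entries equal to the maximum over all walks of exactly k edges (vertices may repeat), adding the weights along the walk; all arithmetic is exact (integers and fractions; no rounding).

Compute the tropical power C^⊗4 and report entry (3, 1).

C^⊗2:
  [12, -9, 3]
  [-3, 12, 3]
  [-4, -10, 6]
C^⊗3:
  [0, 15, 6]
  [21, 0, 12]
  [-1, -1, 9]
C^⊗4:
  [24, 3, 15]
  [9, 24, 15]
  [8, 2, 12]
Key observation: the optimum is the walk 3->2->1->2->1, with weight (-13) + 9 + 3 + 9 = 8.
Optimal value attained by: walk 3->2->1->2->1.
Answer: (C^⊗4)[3][1] = 8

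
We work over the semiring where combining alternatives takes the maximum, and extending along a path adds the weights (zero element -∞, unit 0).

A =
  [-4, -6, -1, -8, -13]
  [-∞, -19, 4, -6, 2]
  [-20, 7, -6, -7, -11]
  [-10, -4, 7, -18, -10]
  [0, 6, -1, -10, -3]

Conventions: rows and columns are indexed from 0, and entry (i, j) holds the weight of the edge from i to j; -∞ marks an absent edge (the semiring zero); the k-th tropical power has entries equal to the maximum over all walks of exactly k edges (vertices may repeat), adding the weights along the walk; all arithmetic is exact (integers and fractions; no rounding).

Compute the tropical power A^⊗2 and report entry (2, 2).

A^⊗2:
  [-8, 6, -1, -8, -4]
  [2, 11, 1, -3, -1]
  [-11, 1, 11, 1, 9]
  [-10, 14, 1, 0, -2]
  [-3, 6, 10, 0, 8]
Key observation: the optimum is the walk 2->1->2, with weight 7 + 4 = 11.
Optimal value attained by: walk 2->1->2.
Answer: (A^⊗2)[2][2] = 11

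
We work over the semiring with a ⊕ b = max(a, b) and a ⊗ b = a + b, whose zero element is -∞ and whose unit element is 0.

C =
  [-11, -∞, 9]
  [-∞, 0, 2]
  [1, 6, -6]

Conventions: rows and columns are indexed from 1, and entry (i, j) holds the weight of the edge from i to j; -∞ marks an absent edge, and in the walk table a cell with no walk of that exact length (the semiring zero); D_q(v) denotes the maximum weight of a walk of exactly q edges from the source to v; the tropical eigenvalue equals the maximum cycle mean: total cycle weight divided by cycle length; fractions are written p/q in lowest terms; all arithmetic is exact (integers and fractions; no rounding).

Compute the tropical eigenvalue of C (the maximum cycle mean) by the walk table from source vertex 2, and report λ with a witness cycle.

q=0: [-∞, 0, -∞]
q=1: [-∞, 0, 2]
q=2: [3, 8, 2]
q=3: [3, 8, 12]
Optimal cycle mean attained by: cycle 1->3->1, total 9 + 1, length 2.
Answer: λ = 5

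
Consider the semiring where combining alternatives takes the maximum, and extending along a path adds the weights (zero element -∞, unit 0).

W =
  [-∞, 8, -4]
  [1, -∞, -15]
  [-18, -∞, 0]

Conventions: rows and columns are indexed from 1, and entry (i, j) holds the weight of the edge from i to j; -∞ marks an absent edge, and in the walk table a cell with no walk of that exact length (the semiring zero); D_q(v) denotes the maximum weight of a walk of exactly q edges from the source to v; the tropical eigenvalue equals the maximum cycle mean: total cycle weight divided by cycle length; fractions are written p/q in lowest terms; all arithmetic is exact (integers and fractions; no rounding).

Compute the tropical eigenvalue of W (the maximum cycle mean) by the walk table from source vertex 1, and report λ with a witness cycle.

q=0: [0, -∞, -∞]
q=1: [-∞, 8, -4]
q=2: [9, -∞, -4]
q=3: [-22, 17, 5]
Optimal cycle mean attained by: cycle 1->2->1, total 8 + 1, length 2.
Answer: λ = 9/2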